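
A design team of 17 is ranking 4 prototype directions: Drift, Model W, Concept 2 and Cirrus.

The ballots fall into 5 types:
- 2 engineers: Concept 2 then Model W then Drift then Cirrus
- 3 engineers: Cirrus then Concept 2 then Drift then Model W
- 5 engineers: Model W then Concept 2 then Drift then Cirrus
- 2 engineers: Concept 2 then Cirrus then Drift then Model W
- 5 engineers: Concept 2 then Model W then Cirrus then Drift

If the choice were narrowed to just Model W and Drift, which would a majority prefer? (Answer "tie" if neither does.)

Model W

Ballots ranking Model W above Drift: 2 + 5 + 5 = 12.
Ballots ranking Drift above Model W: 17 − 12 = 5.
Model W wins the head-to-head 12–5.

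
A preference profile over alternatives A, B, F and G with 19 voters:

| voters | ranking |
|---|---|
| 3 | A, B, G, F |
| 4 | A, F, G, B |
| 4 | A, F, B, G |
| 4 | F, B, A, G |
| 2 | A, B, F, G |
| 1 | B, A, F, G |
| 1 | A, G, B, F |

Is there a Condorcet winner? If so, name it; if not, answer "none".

Head-to-head results (19 voters):
A vs B: 3+4+4+2+1 = 14 for A, 5 for B — A by 14–5.
A vs F: A preferred on 3+4+4+2+1+1 = 15 ballots; A wins 15–4.
A vs G: A is ranked higher on 19 ballots, G on 0. A wins 19–0.
B vs F: 7 to 12, F.
B vs G: 3+4+4+2+1 = 14 for B, 5 for G — B by 14–5.
F vs G: F is ranked higher on 4+4+4+2+1 = 15 ballots, G on 4. F wins 15–4.
Only A has no losses; A is the Condorcet winner.

A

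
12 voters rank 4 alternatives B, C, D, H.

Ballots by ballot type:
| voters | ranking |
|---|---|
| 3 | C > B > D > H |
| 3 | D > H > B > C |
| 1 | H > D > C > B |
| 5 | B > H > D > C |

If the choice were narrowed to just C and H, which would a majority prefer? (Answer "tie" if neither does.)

H

Ballots ranking C above H: 3.
Ballots ranking H above C: 12 − 3 = 9.
H wins the head-to-head 9–3.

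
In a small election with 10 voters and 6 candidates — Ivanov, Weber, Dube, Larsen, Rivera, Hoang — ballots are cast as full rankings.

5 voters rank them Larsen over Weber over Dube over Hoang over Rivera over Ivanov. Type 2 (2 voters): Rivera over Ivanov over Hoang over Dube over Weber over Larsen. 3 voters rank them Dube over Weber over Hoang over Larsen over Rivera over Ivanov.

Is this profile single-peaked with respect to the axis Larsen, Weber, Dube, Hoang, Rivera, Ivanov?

yes

Axis positions: Larsen=1, Weber=2, Dube=3, Hoang=4, Rivera=5, Ivanov=6.
Type 1 (peak Larsen at position 1): ranking walks positions 1-2-3-4-5-6, expanding outward from the peak — single-peaked.
Type 2 (peak Rivera at position 5): ranking walks positions 5-6-4-3-2-1, expanding outward from the peak — single-peaked.
Type 3 (peak Dube at position 3): ranking walks positions 3-2-4-1-5-6, expanding outward from the peak — single-peaked.
Every ranking is single-peaked on this axis.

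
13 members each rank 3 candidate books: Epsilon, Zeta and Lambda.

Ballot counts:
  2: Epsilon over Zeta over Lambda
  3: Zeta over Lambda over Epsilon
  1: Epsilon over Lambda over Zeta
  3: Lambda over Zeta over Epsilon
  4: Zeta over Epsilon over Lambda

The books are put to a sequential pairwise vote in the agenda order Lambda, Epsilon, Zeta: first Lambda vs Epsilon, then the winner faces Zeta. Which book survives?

Zeta

Round 1: Lambda vs Epsilon — 6–7, Epsilon advances.
Round 2: Epsilon vs Zeta — 3–10, Zeta advances.
Zeta survives the agenda.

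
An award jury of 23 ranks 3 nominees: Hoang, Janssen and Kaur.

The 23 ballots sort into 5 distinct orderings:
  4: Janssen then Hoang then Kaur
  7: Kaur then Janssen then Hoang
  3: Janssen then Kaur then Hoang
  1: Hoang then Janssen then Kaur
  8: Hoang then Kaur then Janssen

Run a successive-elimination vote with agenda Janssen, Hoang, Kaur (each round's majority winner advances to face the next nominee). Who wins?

Kaur

Round 1: Janssen vs Hoang — 14–9, Janssen advances.
Round 2: Janssen vs Kaur — 8–15, Kaur advances.
The agenda winner is Kaur.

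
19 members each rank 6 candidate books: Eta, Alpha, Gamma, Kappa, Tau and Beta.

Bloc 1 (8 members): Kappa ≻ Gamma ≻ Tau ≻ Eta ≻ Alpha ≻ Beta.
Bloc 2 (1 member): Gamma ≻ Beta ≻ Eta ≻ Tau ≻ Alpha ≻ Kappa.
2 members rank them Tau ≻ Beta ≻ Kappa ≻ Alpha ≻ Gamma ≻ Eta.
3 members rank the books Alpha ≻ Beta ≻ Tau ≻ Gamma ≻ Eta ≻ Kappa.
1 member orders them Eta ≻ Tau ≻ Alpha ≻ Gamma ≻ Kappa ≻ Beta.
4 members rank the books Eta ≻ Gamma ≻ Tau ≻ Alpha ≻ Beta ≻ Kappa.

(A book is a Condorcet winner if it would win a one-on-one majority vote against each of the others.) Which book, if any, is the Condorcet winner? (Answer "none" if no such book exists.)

Check each pair by majority over 19 ballots:
Eta vs Alpha: Eta, 14–5.
Eta vs Gamma: 5 to 14, Gamma.
Eta–Kappa: Kappa 10–9.
Eta vs Tau: Tau wins 13–6.
Eta–Beta: Eta 13–6.
Alpha vs Gamma: Gamma wins 13–6.
Alpha vs Kappa: Kappa, 10–9.
Alpha vs Tau: Alpha is ranked higher on 3 ballots, Tau on 16. Tau wins 16–3.
Alpha–Beta: Alpha 16–3.
Gamma vs Kappa: Kappa wins 10–9.
Gamma vs Tau: Gamma preferred on 8+1+4 = 13 ballots; Gamma wins 13–6.
Gamma–Beta: Gamma 14–5.
Kappa vs Tau: Tau wins 11–8.
Kappa vs Beta: Beta wins 10–9.
Tau vs Beta: Tau is ranked higher on 8+2+1+4 = 15 ballots, Beta on 4. Tau wins 15–4.
No book is unbeaten: Eta loses to Gamma; Alpha loses to Eta; Gamma loses to Kappa; Kappa loses to Tau; Tau loses to Gamma; Beta loses to Eta. In particular Eta > Beta > Kappa > Eta is a majority cycle — no Condorcet winner exists.

none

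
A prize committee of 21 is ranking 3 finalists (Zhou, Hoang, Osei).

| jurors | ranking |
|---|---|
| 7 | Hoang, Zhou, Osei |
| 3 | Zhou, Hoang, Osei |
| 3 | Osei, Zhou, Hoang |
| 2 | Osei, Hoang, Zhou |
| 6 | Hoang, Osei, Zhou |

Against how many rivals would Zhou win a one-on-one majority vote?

Zhou against each rival (21 jurors):
Zhou vs Hoang: 3+3 = 6 for Zhou, 15 for Hoang — Hoang by 15–6.
Zhou vs Osei: 7+3 = 10 for Zhou, 11 for Osei — Osei by 11–10.
Zhou beats no one; loses to Hoang, Osei — 0 pairwise wins.

0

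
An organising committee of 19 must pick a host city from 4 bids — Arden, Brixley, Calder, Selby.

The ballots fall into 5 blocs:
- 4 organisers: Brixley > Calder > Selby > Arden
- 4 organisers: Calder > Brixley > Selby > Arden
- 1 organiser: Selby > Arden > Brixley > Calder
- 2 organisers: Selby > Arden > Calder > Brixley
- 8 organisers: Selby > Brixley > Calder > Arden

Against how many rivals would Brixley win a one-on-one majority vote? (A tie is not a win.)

Brixley against each rival (19 organisers):
Brixley vs Arden: 4+4+8 = 16 for Brixley, 3 for Arden — Brixley by 16–3.
Brixley–Calder: Brixley 13–6.
Brixley vs Selby: Brixley is ranked higher on 4+4 = 8 ballots, Selby on 11. Selby wins 11–8.
Brixley beats Arden, Calder; loses to Selby — 2 pairwise wins.

2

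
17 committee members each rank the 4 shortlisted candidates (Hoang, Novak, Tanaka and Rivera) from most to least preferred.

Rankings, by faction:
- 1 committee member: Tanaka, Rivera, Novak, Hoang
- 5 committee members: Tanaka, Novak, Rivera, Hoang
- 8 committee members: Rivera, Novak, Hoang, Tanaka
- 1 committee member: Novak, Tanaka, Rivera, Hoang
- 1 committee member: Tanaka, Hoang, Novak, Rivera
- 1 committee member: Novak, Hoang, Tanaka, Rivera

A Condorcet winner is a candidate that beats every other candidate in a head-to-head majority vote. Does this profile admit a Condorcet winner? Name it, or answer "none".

none

Check each pair by majority over 17 ballots:
Hoang vs Novak: Novak wins 16–1.
Hoang–Tanaka: Hoang 9–8.
Hoang vs Rivera: Rivera wins 15–2.
Novak vs Tanaka: Novak wins 10–7.
Novak vs Rivera: Rivera wins 9–8.
Tanaka vs Rivera: Tanaka wins 9–8.
Every candidate loses at least once (Hoang loses to Novak; Novak loses to Rivera; Tanaka loses to Hoang; Rivera loses to Tanaka). The majority relation contains the cycle Hoang > Tanaka > Rivera > Hoang, so there is no Condorcet winner.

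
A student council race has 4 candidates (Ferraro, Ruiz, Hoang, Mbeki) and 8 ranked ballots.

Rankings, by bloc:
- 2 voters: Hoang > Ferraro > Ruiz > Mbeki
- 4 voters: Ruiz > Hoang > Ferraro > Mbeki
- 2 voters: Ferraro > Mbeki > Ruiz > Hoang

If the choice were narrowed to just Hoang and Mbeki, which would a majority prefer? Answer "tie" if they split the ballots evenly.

Ballots ranking Hoang above Mbeki: 2 + 4 = 6.
Ballots ranking Mbeki above Hoang: 8 − 6 = 2.
Hoang wins the head-to-head 6–2.

Hoang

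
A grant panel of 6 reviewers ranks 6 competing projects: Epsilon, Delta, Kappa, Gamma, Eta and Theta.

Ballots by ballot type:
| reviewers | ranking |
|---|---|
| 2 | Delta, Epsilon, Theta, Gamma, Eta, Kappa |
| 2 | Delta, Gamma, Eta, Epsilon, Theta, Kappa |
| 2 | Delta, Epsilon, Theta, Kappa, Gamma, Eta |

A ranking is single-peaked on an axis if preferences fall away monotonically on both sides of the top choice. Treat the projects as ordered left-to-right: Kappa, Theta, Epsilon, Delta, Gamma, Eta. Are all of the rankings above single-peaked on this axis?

Axis positions: Kappa=1, Theta=2, Epsilon=3, Delta=4, Gamma=5, Eta=6.
Ballot type 1 (peak Delta at position 4): ranking walks positions 4-3-2-5-6-1, expanding outward from the peak — single-peaked.
Ballot type 2 (peak Delta at position 4): ranking walks positions 4-5-6-3-2-1, expanding outward from the peak — single-peaked.
Ballot type 3 (peak Delta at position 4): ranking walks positions 4-3-2-1-5-6, expanding outward from the peak — single-peaked.
Every ranking is single-peaked on this axis.

yes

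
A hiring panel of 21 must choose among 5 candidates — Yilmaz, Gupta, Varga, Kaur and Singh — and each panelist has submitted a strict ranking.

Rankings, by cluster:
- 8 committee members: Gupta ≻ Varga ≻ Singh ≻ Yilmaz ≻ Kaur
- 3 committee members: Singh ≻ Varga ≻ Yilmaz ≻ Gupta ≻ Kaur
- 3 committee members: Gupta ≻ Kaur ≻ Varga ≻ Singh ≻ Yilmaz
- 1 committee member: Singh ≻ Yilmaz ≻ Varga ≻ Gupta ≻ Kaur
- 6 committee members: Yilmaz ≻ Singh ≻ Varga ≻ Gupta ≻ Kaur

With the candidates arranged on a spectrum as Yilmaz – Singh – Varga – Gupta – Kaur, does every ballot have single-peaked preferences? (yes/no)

Axis positions: Yilmaz=1, Singh=2, Varga=3, Gupta=4, Kaur=5.
Cluster 1 (peak Gupta at position 4): ranking walks positions 4-3-2-1-5, expanding outward from the peak — single-peaked.
Cluster 2 (peak Singh at position 2): ranking walks positions 2-3-1-4-5, expanding outward from the peak — single-peaked.
Cluster 3 (peak Gupta at position 4): ranking walks positions 4-5-3-2-1, expanding outward from the peak — single-peaked.
Cluster 4 (peak Singh at position 2): ranking walks positions 2-1-3-4-5, expanding outward from the peak — single-peaked.
Cluster 5 (peak Yilmaz at position 1): ranking walks positions 1-2-3-4-5, expanding outward from the peak — single-peaked.
Every ranking is single-peaked on this axis.

yes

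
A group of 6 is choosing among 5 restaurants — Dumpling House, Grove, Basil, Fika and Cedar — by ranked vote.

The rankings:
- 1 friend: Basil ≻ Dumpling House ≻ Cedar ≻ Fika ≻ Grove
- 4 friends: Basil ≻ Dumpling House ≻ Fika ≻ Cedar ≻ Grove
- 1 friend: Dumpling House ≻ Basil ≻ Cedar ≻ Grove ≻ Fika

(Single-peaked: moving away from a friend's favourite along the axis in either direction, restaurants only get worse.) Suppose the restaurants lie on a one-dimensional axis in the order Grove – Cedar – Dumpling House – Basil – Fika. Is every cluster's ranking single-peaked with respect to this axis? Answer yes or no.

yes

Axis positions: Grove=1, Cedar=2, Dumpling House=3, Basil=4, Fika=5.
Cluster 1 (peak Basil at position 4): ranking walks positions 4-3-2-5-1, expanding outward from the peak — single-peaked.
Cluster 2 (peak Basil at position 4): ranking walks positions 4-3-5-2-1, expanding outward from the peak — single-peaked.
Cluster 3 (peak Dumpling House at position 3): ranking walks positions 3-4-2-1-5, expanding outward from the peak — single-peaked.
Every ranking is single-peaked on this axis.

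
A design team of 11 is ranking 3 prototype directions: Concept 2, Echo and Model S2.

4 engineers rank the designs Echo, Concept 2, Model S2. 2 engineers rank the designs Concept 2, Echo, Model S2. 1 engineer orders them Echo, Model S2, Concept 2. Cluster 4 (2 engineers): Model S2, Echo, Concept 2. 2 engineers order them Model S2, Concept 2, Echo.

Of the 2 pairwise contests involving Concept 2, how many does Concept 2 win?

1

Concept 2 against each rival (11 engineers):
Concept 2 vs Echo: Concept 2 preferred on 2+2 = 4 ballots; Echo wins 7–4.
Concept 2 vs Model S2: 6 to 5, Concept 2.
Concept 2 beats Model S2; loses to Echo — 1 pairwise win.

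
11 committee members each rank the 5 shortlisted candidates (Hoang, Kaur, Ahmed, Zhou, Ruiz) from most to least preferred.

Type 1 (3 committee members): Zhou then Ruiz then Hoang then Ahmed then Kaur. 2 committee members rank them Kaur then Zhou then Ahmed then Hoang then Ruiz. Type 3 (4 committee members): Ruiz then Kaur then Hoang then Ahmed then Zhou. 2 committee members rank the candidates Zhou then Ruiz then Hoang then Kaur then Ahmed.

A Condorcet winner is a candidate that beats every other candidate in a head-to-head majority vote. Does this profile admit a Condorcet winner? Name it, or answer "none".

none

Head-to-head results (11 committee members):
Hoang vs Kaur: Hoang preferred on 3+2 = 5 ballots; Kaur wins 6–5.
Hoang vs Ahmed: Hoang is ranked higher on 3+4+2 = 9 ballots, Ahmed on 2. Hoang wins 9–2.
Hoang vs Zhou: Zhou, 7–4.
Hoang vs Ruiz: Ruiz, 9–2.
Kaur vs Ahmed: 2+4+2 = 8 for Kaur, 3 for Ahmed — Kaur by 8–3.
Kaur vs Zhou: Kaur wins 6–5.
Kaur vs Ruiz: 2 to 9, Ruiz.
Ahmed vs Zhou: Zhou wins 7–4.
Ahmed vs Ruiz: Ruiz wins 9–2.
Zhou–Ruiz: Zhou 7–4.
No candidate is unbeaten: Hoang loses to Kaur; Kaur loses to Ruiz; Ahmed loses to Hoang; Zhou loses to Kaur; Ruiz loses to Zhou. In particular Kaur > Zhou > Ruiz > Kaur is a majority cycle — no Condorcet winner exists.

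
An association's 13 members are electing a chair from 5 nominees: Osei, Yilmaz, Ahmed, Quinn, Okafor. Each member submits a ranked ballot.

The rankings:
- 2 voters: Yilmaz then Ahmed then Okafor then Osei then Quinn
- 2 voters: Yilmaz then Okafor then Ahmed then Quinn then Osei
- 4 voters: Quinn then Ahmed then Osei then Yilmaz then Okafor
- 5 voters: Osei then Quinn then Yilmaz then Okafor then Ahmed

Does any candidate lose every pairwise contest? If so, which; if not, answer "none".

none

Pairwise majorities:
Osei vs Yilmaz: 9 to 4, Osei.
Osei vs Ahmed: Ahmed, 8–5.
Osei vs Quinn: Osei, 7–6.
Osei vs Okafor: Osei, 9–4.
Yilmaz vs Ahmed: 9 to 4, Yilmaz.
Yilmaz vs Quinn: Yilmaz preferred on 2+2 = 4 ballots; Quinn wins 9–4.
Yilmaz vs Okafor: Yilmaz, 13–0.
Ahmed vs Quinn: Quinn, 9–4.
Ahmed vs Okafor: 6 to 7, Okafor.
Quinn vs Okafor: 4+5 = 9 for Quinn, 4 for Okafor — Quinn by 9–4.
Every candidate wins at least one matchup (Osei beats Yilmaz; Yilmaz beats Ahmed; Ahmed beats Osei; Quinn beats Yilmaz; Okafor beats Ahmed), so there is no Condorcet loser.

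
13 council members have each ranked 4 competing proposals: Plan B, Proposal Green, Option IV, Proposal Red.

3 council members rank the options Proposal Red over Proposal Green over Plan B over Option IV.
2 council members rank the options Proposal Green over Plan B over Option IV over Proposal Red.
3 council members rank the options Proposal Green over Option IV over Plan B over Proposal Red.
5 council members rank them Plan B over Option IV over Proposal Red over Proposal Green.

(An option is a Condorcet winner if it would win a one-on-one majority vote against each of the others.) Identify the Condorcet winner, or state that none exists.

Check each pair by majority over 13 ballots:
Plan B vs Proposal Green: Plan B is ranked higher on 5 ballots, Proposal Green on 8. Proposal Green wins 8–5.
Plan B vs Option IV: Plan B preferred on 3+2+5 = 10 ballots; Plan B wins 10–3.
Plan B vs Proposal Red: 2+3+5 = 10 for Plan B, 3 for Proposal Red — Plan B by 10–3.
Proposal Green vs Option IV: 3+2+3 = 8 for Proposal Green, 5 for Option IV — Proposal Green by 8–5.
Proposal Green vs Proposal Red: Proposal Green is ranked higher on 2+3 = 5 ballots, Proposal Red on 8. Proposal Red wins 8–5.
Option IV vs Proposal Red: Option IV is ranked higher on 2+3+5 = 10 ballots, Proposal Red on 3. Option IV wins 10–3.
Each option drops at least one matchup (Plan B loses to Proposal Green; Proposal Green loses to Proposal Red; Option IV loses to Plan B; Proposal Red loses to Plan B); the cycle Plan B beats Proposal Red beats Proposal Green beats Plan B rules out a Condorcet winner.

none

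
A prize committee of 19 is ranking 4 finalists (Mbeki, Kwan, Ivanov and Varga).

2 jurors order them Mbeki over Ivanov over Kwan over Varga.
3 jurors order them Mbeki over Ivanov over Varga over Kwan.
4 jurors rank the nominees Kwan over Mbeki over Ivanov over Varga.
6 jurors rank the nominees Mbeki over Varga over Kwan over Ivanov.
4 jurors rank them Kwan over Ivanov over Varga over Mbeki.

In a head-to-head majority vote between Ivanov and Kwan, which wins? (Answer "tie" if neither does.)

Ballots ranking Ivanov above Kwan: 2 + 3 = 5.
Ballots ranking Kwan above Ivanov: 19 − 5 = 14.
Kwan wins the head-to-head 14–5.

Kwan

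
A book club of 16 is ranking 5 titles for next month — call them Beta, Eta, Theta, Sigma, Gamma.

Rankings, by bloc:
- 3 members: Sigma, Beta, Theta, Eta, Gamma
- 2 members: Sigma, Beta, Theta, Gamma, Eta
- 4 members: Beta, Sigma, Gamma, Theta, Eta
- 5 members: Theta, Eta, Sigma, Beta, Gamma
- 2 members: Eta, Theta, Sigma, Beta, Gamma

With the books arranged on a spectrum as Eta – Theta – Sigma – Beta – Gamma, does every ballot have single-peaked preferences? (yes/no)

yes

Axis positions: Eta=1, Theta=2, Sigma=3, Beta=4, Gamma=5.
Bloc 1 (peak Sigma at position 3): ranking walks positions 3-4-2-1-5, expanding outward from the peak — single-peaked.
Bloc 2 (peak Sigma at position 3): ranking walks positions 3-4-2-5-1, expanding outward from the peak — single-peaked.
Bloc 3 (peak Beta at position 4): ranking walks positions 4-3-5-2-1, expanding outward from the peak — single-peaked.
Bloc 4 (peak Theta at position 2): ranking walks positions 2-1-3-4-5, expanding outward from the peak — single-peaked.
Bloc 5 (peak Eta at position 1): ranking walks positions 1-2-3-4-5, expanding outward from the peak — single-peaked.
Every ranking is single-peaked on this axis.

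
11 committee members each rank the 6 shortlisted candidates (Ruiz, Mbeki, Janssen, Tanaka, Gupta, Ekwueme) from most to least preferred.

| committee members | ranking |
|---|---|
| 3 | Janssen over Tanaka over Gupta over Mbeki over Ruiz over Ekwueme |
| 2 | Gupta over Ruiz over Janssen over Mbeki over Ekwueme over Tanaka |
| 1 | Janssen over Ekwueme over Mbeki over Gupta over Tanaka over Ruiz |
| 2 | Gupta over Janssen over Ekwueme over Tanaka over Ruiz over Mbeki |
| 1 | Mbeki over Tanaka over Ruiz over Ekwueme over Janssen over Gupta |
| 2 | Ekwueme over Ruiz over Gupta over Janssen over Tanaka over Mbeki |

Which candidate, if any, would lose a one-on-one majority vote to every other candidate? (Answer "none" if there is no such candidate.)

Head-to-head results (11 committee members):
Ruiz vs Mbeki: Ruiz is ranked higher on 2+2+2 = 6 ballots, Mbeki on 5. Ruiz wins 6–5.
Ruiz vs Janssen: Ruiz is ranked higher on 2+1+2 = 5 ballots, Janssen on 6. Janssen wins 6–5.
Ruiz vs Tanaka: Tanaka, 7–4.
Ruiz vs Gupta: Gupta, 8–3.
Ruiz vs Ekwueme: 3+2+1 = 6 for Ruiz, 5 for Ekwueme — Ruiz by 6–5.
Mbeki vs Janssen: 1 to 10, Janssen.
Mbeki vs Tanaka: Tanaka wins 7–4.
Mbeki vs Gupta: Mbeki preferred on 1+1 = 2 ballots; Gupta wins 9–2.
Mbeki vs Ekwueme: Mbeki, 6–5.
Janssen–Tanaka: Janssen 10–1.
Janssen vs Gupta: Janssen is ranked higher on 3+1+1 = 5 ballots, Gupta on 6. Gupta wins 6–5.
Janssen vs Ekwueme: 3+2+1+2 = 8 for Janssen, 3 for Ekwueme — Janssen by 8–3.
Tanaka vs Gupta: Gupta, 7–4.
Tanaka vs Ekwueme: 4 to 7, Ekwueme.
Gupta–Ekwueme: Gupta 7–4.
Each candidate has at least one pairwise win (Ruiz beats Mbeki; Mbeki beats Ekwueme; Janssen beats Ruiz; Tanaka beats Ruiz; Gupta beats Ruiz; Ekwueme beats Tanaka) — no Condorcet loser.

none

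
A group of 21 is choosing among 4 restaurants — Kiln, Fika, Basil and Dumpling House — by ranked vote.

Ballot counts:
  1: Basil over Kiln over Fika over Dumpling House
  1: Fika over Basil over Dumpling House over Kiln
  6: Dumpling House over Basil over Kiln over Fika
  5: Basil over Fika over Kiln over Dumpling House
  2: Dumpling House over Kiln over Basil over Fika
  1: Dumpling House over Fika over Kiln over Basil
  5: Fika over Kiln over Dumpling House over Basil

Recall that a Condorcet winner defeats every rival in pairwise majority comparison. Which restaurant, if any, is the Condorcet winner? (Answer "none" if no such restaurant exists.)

Head-to-head results (21 friends):
Kiln vs Fika: 1+6+2 = 9 for Kiln, 12 for Fika — Fika by 12–9.
Kiln vs Basil: Basil, 13–8.
Kiln vs Dumpling House: 1+5+5 = 11 for Kiln, 10 for Dumpling House — Kiln by 11–10.
Fika vs Basil: Fika preferred on 1+1+5 = 7 ballots; Basil wins 14–7.
Fika vs Dumpling House: Fika wins 12–9.
Basil vs Dumpling House: Dumpling House, 14–7.
Every restaurant loses at least once (Kiln loses to Fika; Fika loses to Basil; Basil loses to Dumpling House; Dumpling House loses to Kiln). The majority relation contains the cycle Kiln → Dumpling House → Basil → Kiln, so there is no Condorcet winner.

none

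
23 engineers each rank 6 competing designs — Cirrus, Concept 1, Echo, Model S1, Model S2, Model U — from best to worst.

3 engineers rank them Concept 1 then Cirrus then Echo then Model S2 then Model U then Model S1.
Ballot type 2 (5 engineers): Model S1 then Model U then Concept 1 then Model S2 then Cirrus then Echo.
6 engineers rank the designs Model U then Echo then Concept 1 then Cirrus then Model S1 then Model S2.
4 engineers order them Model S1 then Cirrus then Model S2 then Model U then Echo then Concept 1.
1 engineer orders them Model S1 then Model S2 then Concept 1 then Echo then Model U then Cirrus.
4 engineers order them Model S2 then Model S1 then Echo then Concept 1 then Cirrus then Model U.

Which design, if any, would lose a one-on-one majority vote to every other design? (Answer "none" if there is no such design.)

none

Pairwise majorities:
Cirrus–Concept 1: Concept 1 19–4.
Cirrus–Echo: Cirrus 12–11.
Cirrus vs Model S1: Cirrus preferred on 3+6 = 9 ballots; Model S1 wins 14–9.
Cirrus vs Model S2: Cirrus, 13–10.
Cirrus vs Model U: Model U, 12–11.
Concept 1 vs Echo: Echo, 14–9.
Concept 1 vs Model S1: Model S1, 14–9.
Concept 1–Model S2: Concept 1 14–9.
Concept 1 vs Model U: Model U wins 15–8.
Echo vs Model S1: 9 to 14, Model S1.
Echo vs Model S2: Model S2 wins 14–9.
Echo vs Model U: Model U, 15–8.
Model S1 vs Model S2: Model S1, 16–7.
Model S1 vs Model U: Model S1 wins 14–9.
Model S2 vs Model U: 12 to 11, Model S2.
Each design has at least one pairwise win (Cirrus beats Echo; Concept 1 beats Cirrus; Echo beats Concept 1; Model S1 beats Cirrus; Model S2 beats Echo; Model U beats Cirrus) — no Condorcet loser.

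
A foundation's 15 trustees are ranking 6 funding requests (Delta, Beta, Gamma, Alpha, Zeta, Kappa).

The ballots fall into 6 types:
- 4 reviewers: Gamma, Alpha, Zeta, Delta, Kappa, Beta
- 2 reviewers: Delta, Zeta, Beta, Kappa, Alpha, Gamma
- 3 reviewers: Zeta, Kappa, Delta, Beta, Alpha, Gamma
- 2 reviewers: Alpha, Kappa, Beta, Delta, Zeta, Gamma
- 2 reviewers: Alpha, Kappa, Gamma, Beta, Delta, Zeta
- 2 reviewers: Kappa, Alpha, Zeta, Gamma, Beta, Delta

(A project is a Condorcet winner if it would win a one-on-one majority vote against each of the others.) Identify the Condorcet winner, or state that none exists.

Alpha

Pairwise majorities:
Delta vs Beta: Delta wins 9–6.
Delta vs Gamma: Gamma, 8–7.
Delta vs Alpha: Alpha wins 10–5.
Delta–Zeta: Zeta 9–6.
Delta vs Kappa: Kappa wins 9–6.
Beta vs Gamma: Gamma, 8–7.
Beta vs Alpha: Alpha, 10–5.
Beta vs Zeta: Zeta, 11–4.
Beta–Kappa: Kappa 13–2.
Gamma–Alpha: Alpha 11–4.
Gamma vs Zeta: Zeta, 9–6.
Gamma vs Kappa: Kappa wins 11–4.
Alpha vs Zeta: Alpha wins 10–5.
Alpha–Kappa: Alpha 8–7.
Zeta–Kappa: Zeta 9–6.
Alpha wins every pairwise contest, so Alpha is the Condorcet winner.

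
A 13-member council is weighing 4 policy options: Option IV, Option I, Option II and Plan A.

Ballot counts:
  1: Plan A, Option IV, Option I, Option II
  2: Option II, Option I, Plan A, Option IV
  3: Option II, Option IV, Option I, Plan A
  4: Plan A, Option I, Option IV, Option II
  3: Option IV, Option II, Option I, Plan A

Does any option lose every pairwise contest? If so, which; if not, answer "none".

Pairwise majorities:
Option IV–Option I: Option IV 7–6.
Option IV vs Option II: Option IV preferred on 1+4+3 = 8 ballots; Option IV wins 8–5.
Option IV vs Plan A: Option IV preferred on 3+3 = 6 ballots; Plan A wins 7–6.
Option I vs Option II: Option I is ranked higher on 1+4 = 5 ballots, Option II on 8. Option II wins 8–5.
Option I vs Plan A: Option I is ranked higher on 2+3+3 = 8 ballots, Plan A on 5. Option I wins 8–5.
Option II–Plan A: Option II 8–5.
No option is winless: Option IV beats Option I; Option I beats Plan A; Option II beats Option I; Plan A beats Option IV. There is no Condorcet loser.

none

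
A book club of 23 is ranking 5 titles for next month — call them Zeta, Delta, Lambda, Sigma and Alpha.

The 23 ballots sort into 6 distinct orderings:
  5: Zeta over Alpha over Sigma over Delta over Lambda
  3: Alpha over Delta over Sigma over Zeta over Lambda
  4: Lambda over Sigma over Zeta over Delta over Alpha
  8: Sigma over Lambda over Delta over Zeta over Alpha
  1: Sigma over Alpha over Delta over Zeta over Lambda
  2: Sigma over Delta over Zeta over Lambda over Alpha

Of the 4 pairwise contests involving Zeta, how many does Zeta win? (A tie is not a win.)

1

Zeta against each rival (23 members):
Zeta vs Delta: Delta, 14–9.
Zeta vs Lambda: Zeta preferred on 5+3+1+2 = 11 ballots; Lambda wins 12–11.
Zeta vs Sigma: Sigma, 18–5.
Zeta vs Alpha: Zeta, 19–4.
Zeta beats Alpha; loses to Delta, Lambda, Sigma — 1 pairwise win.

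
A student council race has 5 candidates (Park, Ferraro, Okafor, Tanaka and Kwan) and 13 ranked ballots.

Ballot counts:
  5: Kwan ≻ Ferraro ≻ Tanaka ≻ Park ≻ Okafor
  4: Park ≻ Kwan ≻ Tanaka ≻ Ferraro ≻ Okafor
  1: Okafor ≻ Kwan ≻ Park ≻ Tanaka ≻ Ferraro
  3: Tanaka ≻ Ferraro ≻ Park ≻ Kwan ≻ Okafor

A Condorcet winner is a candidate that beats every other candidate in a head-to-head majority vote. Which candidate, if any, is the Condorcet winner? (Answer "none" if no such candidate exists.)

none

Check each pair by majority over 13 ballots:
Park vs Ferraro: Ferraro, 8–5.
Park vs Okafor: Park, 12–1.
Park vs Tanaka: Tanaka wins 8–5.
Park vs Kwan: Park wins 7–6.
Ferraro–Okafor: Ferraro 12–1.
Ferraro vs Tanaka: Tanaka wins 8–5.
Ferraro–Kwan: Kwan 10–3.
Okafor vs Tanaka: Tanaka, 12–1.
Okafor vs Kwan: Kwan wins 12–1.
Tanaka vs Kwan: Kwan, 10–3.
Every candidate loses at least once (Park loses to Ferraro; Ferraro loses to Tanaka; Okafor loses to Park; Tanaka loses to Kwan; Kwan loses to Park). The majority relation contains the cycle Park beats Kwan beats Ferraro beats Park, so there is no Condorcet winner.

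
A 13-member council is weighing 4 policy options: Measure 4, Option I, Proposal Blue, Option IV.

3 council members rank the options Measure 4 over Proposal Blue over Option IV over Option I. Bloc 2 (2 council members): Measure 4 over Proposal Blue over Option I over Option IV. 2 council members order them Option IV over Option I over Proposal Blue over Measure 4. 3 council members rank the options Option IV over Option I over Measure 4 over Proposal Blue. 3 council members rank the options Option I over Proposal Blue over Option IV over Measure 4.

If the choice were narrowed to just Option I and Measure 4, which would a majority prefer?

Ballots ranking Option I above Measure 4: 2 + 3 + 3 = 8.
Ballots ranking Measure 4 above Option I: 13 − 8 = 5.
Option I wins the head-to-head 8–5.

Option I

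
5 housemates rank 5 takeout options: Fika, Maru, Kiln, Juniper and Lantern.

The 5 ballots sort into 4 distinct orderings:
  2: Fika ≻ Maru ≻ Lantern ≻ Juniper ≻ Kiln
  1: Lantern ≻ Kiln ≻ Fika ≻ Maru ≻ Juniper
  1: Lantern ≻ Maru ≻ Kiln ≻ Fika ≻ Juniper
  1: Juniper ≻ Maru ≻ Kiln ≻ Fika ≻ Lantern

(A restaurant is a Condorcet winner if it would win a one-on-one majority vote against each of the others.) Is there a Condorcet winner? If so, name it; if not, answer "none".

Check each pair by majority over 5 ballots:
Fika vs Maru: Fika is ranked higher on 2+1 = 3 ballots, Maru on 2. Fika wins 3–2.
Fika vs Kiln: Fika preferred on 2 ballots; Kiln wins 3–2.
Fika vs Juniper: Fika preferred on 2+1+1 = 4 ballots; Fika wins 4–1.
Fika vs Lantern: 2+1 = 3 for Fika, 2 for Lantern — Fika by 3–2.
Maru vs Kiln: Maru preferred on 2+1+1 = 4 ballots; Maru wins 4–1.
Maru vs Juniper: 2+1+1 = 4 for Maru, 1 for Juniper — Maru by 4–1.
Maru vs Lantern: 2+1 = 3 for Maru, 2 for Lantern — Maru by 3–2.
Kiln vs Juniper: Kiln preferred on 1+1 = 2 ballots; Juniper wins 3–2.
Kiln vs Lantern: 1 for Kiln, 4 for Lantern — Lantern by 4–1.
Juniper vs Lantern: 1 to 4, Lantern.
Each restaurant drops at least one matchup (Fika loses to Kiln; Maru loses to Fika; Kiln loses to Maru; Juniper loses to Fika; Lantern loses to Fika); the cycle Fika beats Maru beats Kiln beats Fika rules out a Condorcet winner.

none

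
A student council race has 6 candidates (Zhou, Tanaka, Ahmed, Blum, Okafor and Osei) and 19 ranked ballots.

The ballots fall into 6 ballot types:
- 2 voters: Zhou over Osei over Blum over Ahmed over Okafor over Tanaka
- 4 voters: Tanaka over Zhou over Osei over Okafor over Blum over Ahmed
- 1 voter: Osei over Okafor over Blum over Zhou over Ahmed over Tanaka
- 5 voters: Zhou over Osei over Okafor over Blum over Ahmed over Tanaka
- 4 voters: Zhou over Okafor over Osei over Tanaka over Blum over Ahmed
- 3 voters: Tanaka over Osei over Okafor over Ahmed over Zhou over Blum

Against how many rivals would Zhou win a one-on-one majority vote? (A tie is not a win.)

Zhou against each rival (19 voters):
Zhou–Tanaka: Zhou 12–7.
Zhou vs Ahmed: 16 to 3, Zhou.
Zhou–Blum: Zhou 18–1.
Zhou–Okafor: Zhou 15–4.
Zhou–Osei: Zhou 15–4.
Zhou beats Tanaka, Ahmed, Blum, Okafor, Osei — 5 pairwise wins.

5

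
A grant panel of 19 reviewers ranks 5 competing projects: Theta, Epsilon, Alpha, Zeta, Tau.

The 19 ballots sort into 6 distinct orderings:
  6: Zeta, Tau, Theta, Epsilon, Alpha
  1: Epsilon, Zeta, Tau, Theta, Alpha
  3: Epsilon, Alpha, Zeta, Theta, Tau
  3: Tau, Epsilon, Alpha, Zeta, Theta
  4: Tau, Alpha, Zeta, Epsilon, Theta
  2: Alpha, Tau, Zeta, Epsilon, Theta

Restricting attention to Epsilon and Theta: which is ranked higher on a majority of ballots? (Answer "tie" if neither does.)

Ballots ranking Epsilon above Theta: 1 + 3 + 3 + 4 + 2 = 13.
Ballots ranking Theta above Epsilon: 19 − 13 = 6.
Epsilon wins the head-to-head 13–6.

Epsilon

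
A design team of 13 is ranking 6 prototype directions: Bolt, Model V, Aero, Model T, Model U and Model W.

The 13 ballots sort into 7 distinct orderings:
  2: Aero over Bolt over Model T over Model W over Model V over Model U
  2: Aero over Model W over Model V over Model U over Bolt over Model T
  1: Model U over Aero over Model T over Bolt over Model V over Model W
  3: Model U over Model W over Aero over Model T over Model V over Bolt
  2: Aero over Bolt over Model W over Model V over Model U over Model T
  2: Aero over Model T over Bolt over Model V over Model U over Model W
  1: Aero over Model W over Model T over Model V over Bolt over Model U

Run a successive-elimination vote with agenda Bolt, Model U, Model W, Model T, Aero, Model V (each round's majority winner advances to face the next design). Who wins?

Aero

Round 1: Bolt vs Model U — 7–6, Bolt advances.
Round 2: Bolt vs Model W — 7–6, Bolt advances.
Round 3: Bolt vs Model T — 6–7, Model T advances.
Round 4: Model T vs Aero — 0–13, Aero advances.
Round 5: Aero vs Model V — 13–0, Aero advances.
Aero survives the agenda.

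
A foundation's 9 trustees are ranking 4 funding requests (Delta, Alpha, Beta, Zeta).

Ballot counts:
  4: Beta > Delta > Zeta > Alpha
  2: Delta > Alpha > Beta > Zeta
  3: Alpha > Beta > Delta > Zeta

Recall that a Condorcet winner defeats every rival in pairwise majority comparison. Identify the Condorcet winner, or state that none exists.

Check each pair by majority over 9 ballots:
Delta–Alpha: Delta 6–3.
Delta vs Beta: Beta wins 7–2.
Delta vs Zeta: Delta, 9–0.
Alpha vs Beta: Alpha wins 5–4.
Alpha vs Zeta: Alpha, 5–4.
Beta vs Zeta: Beta, 9–0.
Every project loses at least once (Delta loses to Beta; Alpha loses to Delta; Beta loses to Alpha; Zeta loses to Delta). The majority relation contains the cycle Delta → Alpha → Beta → Delta, so there is no Condorcet winner.

none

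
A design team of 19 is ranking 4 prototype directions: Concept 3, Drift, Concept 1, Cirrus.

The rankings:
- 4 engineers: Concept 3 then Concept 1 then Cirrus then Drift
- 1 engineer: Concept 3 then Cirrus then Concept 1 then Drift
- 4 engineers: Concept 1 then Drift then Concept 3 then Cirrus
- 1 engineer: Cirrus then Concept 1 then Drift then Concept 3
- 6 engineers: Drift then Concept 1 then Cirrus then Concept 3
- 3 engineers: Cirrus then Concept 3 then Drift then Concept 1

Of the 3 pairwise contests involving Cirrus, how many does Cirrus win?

1

Cirrus against each rival (19 engineers):
Cirrus–Concept 3: Cirrus 10–9.
Cirrus vs Drift: Drift wins 10–9.
Cirrus vs Concept 1: Cirrus is ranked higher on 1+1+3 = 5 ballots, Concept 1 on 14. Concept 1 wins 14–5.
Cirrus beats Concept 3; loses to Drift, Concept 1 — 1 pairwise win.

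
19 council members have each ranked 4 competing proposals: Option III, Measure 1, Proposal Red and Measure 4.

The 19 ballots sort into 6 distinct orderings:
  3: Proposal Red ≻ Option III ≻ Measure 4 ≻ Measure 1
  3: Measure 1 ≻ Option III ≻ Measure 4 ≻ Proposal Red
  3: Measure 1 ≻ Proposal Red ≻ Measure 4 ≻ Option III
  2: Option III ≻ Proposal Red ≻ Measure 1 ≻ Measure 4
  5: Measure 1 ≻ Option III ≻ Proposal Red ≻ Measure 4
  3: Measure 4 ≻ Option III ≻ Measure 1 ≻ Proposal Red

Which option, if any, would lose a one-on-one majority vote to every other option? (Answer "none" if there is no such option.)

Measure 4

Head-to-head results (19 council members):
Option III vs Measure 1: Option III preferred on 3+2+3 = 8 ballots; Measure 1 wins 11–8.
Option III vs Proposal Red: 13 to 6, Option III.
Option III vs Measure 4: 3+3+2+5 = 13 for Option III, 6 for Measure 4 — Option III by 13–6.
Measure 1 vs Proposal Red: 14 to 5, Measure 1.
Measure 1 vs Measure 4: 13 to 6, Measure 1.
Proposal Red vs Measure 4: Proposal Red, 13–6.
Measure 4 loses to every other option — it is the Condorcet loser.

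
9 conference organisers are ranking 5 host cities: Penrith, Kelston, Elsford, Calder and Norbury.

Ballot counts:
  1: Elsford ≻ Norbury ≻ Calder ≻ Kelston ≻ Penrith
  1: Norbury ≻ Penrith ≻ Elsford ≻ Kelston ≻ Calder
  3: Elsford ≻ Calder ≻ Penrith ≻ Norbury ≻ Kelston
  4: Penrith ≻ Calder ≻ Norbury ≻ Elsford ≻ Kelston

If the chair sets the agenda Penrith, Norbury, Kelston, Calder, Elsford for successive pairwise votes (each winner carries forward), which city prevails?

Round 1: Penrith vs Norbury — 7–2, Penrith advances.
Round 2: Penrith vs Kelston — 8–1, Penrith advances.
Round 3: Penrith vs Calder — 5–4, Penrith advances.
Round 4: Penrith vs Elsford — 5–4, Penrith advances.
The agenda winner is Penrith.

Penrith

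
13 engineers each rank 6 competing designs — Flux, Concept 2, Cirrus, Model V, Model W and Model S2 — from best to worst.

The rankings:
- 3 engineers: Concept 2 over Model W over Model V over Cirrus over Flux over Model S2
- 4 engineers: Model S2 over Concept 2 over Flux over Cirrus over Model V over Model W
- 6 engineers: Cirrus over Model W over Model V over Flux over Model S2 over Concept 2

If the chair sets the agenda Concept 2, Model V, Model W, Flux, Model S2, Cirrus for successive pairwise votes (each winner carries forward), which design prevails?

Cirrus

Round 1: Concept 2 vs Model V — 7–6, Concept 2 advances.
Round 2: Concept 2 vs Model W — 7–6, Concept 2 advances.
Round 3: Concept 2 vs Flux — 7–6, Concept 2 advances.
Round 4: Concept 2 vs Model S2 — 3–10, Model S2 advances.
Round 5: Model S2 vs Cirrus — 4–9, Cirrus advances.
Cirrus survives the agenda.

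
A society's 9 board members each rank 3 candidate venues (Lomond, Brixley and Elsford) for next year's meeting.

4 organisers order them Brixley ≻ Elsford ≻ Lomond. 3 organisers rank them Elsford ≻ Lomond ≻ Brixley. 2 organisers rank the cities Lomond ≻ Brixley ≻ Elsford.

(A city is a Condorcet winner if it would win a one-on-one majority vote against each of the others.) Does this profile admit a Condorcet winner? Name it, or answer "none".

Head-to-head results (9 organisers):
Lomond vs Brixley: 5 to 4, Lomond.
Lomond vs Elsford: Lomond is ranked higher on 2 ballots, Elsford on 7. Elsford wins 7–2.
Brixley vs Elsford: 4+2 = 6 for Brixley, 3 for Elsford — Brixley by 6–3.
No city is unbeaten: Lomond loses to Elsford; Brixley loses to Lomond; Elsford loses to Brixley. In particular Lomond > Brixley > Elsford > Lomond is a majority cycle — no Condorcet winner exists.

none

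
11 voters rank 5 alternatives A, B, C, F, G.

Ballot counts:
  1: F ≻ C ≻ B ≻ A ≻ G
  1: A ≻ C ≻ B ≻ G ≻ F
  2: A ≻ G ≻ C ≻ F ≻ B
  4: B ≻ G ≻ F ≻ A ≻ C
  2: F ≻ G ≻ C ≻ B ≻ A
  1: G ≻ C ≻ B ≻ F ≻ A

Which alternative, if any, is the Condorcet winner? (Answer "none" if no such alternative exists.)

none

Pairwise majorities:
A vs B: B wins 8–3.
A vs C: 7 to 4, A.
A vs F: A preferred on 1+2 = 3 ballots; F wins 8–3.
A vs G: 1+1+2 = 4 for A, 7 for G — G by 7–4.
B–C: C 7–4.
B vs F: B wins 6–5.
B vs G: B, 6–5.
C vs F: F wins 7–4.
C vs G: 1+1 = 2 for C, 9 for G — G by 9–2.
F vs G: G wins 8–3.
No alternative is unbeaten: A loses to B; B loses to C; C loses to A; F loses to B; G loses to B. In particular A > C > B > A is a majority cycle — no Condorcet winner exists.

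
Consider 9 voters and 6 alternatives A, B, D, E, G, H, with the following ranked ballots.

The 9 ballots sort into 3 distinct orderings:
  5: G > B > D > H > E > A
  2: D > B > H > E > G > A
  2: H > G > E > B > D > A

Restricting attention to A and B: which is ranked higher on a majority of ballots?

B

No ballot ranks A above B: 0.
Ballots ranking B above A: 9 − 0 = 9.
B wins the head-to-head 9–0.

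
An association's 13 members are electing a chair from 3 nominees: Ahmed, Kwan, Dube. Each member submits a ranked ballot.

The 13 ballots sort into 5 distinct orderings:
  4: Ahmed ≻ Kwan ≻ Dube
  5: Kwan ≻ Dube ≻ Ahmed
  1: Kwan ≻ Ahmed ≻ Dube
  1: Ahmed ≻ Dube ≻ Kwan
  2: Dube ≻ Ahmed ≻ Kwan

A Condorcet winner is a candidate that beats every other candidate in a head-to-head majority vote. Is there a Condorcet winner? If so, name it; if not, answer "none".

none

Head-to-head results (13 voters):
Ahmed vs Kwan: Ahmed preferred on 4+1+2 = 7 ballots; Ahmed wins 7–6.
Ahmed vs Dube: Ahmed preferred on 4+1+1 = 6 ballots; Dube wins 7–6.
Kwan vs Dube: Kwan preferred on 4+5+1 = 10 ballots; Kwan wins 10–3.
Every candidate loses at least once (Ahmed loses to Dube; Kwan loses to Ahmed; Dube loses to Kwan). The majority relation contains the cycle Ahmed beats Kwan beats Dube beats Ahmed, so there is no Condorcet winner.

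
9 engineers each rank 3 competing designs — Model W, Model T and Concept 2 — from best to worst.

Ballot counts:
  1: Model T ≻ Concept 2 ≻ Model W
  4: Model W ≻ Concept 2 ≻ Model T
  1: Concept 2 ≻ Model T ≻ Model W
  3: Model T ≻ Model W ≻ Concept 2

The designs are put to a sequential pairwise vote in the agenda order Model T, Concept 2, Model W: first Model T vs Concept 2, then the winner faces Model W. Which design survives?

Round 1: Model T vs Concept 2 — 4–5, Concept 2 advances.
Round 2: Concept 2 vs Model W — 2–7, Model W advances.
The agenda winner is Model W.

Model W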